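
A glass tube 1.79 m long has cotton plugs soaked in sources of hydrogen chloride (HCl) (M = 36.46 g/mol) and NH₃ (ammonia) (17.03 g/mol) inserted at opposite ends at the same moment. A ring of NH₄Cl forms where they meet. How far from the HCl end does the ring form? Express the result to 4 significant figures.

In equal time, each gas travels a distance ∝ its rate ∝ 1/√M, so d_HCl/d_NH₃ = √(M_NH₃/M_HCl) = √(17.03/36.46) = 0.6834.
With d_HCl + d_NH₃ = 1.79 m, d_NH₃ = 1.79/(1 + 0.6834) = 1.063 m.
d_HCl = 1.79 − 1.063 = 0.7267 m.

0.7267 m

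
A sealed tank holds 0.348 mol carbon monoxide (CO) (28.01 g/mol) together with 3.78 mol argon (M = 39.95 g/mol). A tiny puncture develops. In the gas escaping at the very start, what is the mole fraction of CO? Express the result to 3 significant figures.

Rate_i ∝ x_i/√M_i (Graham's law weighted by mole fraction), so the effusate composition follows n_i/√M_i.
Mole fraction of CO in the effusate = (n_CO/√M_CO) / (n_CO/√M_CO + n_Ar/√M_Ar)
= (0.348/√28.01) / (0.348/√28.01 + 3.78/√39.95) = 0.06575/(0.06575 + 0.5980) = 0.0991.

0.0991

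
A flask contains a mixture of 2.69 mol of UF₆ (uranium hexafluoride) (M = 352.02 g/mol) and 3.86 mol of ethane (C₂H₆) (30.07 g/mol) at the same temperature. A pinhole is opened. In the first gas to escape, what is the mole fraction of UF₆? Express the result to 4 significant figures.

Rate_i ∝ x_i/√M_i (Graham's law weighted by mole fraction), so the effusate composition follows n_i/√M_i.
x_UF₆(eff) = (n_UF₆/√M_UF₆) / (n_UF₆/√M_UF₆ + n_C₂H₆/√M_C₂H₆)
= (2.69/√352.02) / (2.69/√352.02 + 3.86/√30.07) = 0.1434/(0.1434 + 0.7039) = 0.1692.

0.1692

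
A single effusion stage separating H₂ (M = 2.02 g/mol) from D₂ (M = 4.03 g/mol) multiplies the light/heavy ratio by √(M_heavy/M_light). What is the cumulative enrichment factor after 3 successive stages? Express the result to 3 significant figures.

Overall factor = α^3 with α = √(4.03/2.02), i.e. (4.03/2.02)^(3/2).
= 1.99505^(3/2) = 2.82.

2.82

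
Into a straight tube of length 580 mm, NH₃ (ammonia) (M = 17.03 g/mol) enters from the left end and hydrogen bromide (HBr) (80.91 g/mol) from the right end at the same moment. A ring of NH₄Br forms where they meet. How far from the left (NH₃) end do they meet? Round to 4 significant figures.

In equal time, each gas travels a distance ∝ its rate ∝ 1/√M, so d_NH₃/d_HBr = √(M_HBr/M_NH₃) = √(80.91/17.03) = 2.180.
With d_NH₃ + d_HBr = 580 mm, d_HBr = 580/(1 + 2.180) = 182.4 mm.
d_NH₃ = 580 − 182.4 = 397.6 mm.

397.6 mm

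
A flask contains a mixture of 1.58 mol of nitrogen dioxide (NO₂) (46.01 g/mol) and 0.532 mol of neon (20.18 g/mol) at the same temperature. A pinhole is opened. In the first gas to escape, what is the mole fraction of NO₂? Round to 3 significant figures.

Each component's effusion rate ∝ (its partial pressure)·(1/√M) ∝ n_i/√M_i.
x_NO₂(eff) = (n_NO₂/√M_NO₂) / (n_NO₂/√M_NO₂ + n_Ne/√M_Ne)
= (1.58/√46.01) / (1.58/√46.01 + 0.532/√20.18) = 0.2329/(0.2329 + 0.1184) = 0.663.

0.663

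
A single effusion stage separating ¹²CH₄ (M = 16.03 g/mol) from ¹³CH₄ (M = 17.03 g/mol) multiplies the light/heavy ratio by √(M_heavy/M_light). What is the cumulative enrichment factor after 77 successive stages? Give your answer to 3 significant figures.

Each stage multiplies the ratio by α = √(17.03/16.03), so after 77 stages the overall factor is α^77 = (17.03/16.03)^(77/2).
= 1.06238^(77/2) = 10.3.

10.3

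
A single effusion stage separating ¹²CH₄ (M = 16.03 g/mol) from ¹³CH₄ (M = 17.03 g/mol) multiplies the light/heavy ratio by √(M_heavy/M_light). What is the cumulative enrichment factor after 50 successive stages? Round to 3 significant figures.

4.54

Each stage multiplies the ratio by α = √(17.03/16.03), so after 50 stages the overall factor is α^50 = (17.03/16.03)^(50/2).
= 1.06238^25 = 4.54.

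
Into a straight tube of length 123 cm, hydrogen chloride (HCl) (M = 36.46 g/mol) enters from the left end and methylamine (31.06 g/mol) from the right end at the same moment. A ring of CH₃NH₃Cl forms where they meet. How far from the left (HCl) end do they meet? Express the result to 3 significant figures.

59.0 cm

Distances travelled in equal time are proportional to diffusion rates, so d_HCl/d_CH₃NH₂ = √(M_CH₃NH₂/M_HCl) = √(31.06/36.46) = 0.9230.
With d_HCl + d_CH₃NH₂ = 123 cm, d_CH₃NH₂ = 123/(1 + 0.9230) = 63.96 cm.
d_HCl = 123 − 63.96 = 59.0 cm.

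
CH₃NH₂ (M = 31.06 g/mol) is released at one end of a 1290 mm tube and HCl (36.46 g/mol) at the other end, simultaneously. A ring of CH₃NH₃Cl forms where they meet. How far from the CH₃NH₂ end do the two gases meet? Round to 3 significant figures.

671 mm

Distances travelled in equal time are proportional to diffusion rates, so d_CH₃NH₂/d_HCl = √(M_HCl/M_CH₃NH₂) = √(36.46/31.06) = 1.083.
With d_CH₃NH₂ + d_HCl = 1290 mm, d_HCl = 1290/(1 + 1.083) = 619.2 mm.
d_CH₃NH₂ = 1290 − 619.2 = 671 mm.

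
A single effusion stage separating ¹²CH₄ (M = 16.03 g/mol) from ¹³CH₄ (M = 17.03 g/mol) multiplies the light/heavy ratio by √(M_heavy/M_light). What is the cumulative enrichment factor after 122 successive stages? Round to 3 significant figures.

40.1

The single-stage factor is √(M_heavy/M_light), so 122 stages give [√(17.03/16.03)]^122 = (17.03/16.03)^(122/2).
= 1.06238^61 = 40.1.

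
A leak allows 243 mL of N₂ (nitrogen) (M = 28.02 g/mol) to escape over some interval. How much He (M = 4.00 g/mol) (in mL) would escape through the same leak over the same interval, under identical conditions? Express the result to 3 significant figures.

From Graham's law, rate_He/rate_N₂ = √(M_N₂/M_He) = √(28.02/4.00) = √7.005 = 2.647.
So the volume for He is 243 × 2.647 = 643 mL.

643 mL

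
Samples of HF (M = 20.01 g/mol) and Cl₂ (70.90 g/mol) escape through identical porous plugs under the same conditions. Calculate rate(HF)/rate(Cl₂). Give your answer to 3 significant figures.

1.88

Since effusion rate ∝ 1/√M, rate_HF/rate_Cl₂ = √(M_Cl₂/M_HF) = √(70.90/20.01) = √3.543 = 1.88.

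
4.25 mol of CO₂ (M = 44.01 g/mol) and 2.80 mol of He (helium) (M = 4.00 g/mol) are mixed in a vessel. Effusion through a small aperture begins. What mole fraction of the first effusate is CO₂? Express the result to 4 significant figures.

0.3139

The effusion rate of species i is ∝ p_i/√M_i ∝ n_i/√M_i.
So x_CO₂ in the escaping gas = (n_CO₂/√M_CO₂) / Σ(n_i/√M_i)
= (4.25/√44.01) / (4.25/√44.01 + 2.80/√4.00) = 0.6406/(0.6406 + 1.400) = 0.3139.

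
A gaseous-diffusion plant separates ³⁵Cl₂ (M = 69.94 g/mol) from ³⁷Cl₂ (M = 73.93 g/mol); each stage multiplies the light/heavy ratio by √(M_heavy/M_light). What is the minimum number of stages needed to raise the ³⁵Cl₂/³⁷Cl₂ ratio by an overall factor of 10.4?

Single-stage factor α = √(73.93/69.94), so ln α = ½ ln(1.05705) = 0.02774.
Need α^N ≥ 10.4 ⇒ N ≥ ln(10.4) / ln α = 2.342 / 0.02774 = 84.42.
Minimum whole number of stages: N = 85.

85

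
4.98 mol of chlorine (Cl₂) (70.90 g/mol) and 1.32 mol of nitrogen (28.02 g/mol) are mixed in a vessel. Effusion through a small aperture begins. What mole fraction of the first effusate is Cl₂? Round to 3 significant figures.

0.703

Each component's effusion rate ∝ (its partial pressure)·(1/√M) ∝ n_i/√M_i.
x_Cl₂(eff) = (n_Cl₂/√M_Cl₂) / (n_Cl₂/√M_Cl₂ + n_N₂/√M_N₂)
= (4.98/√70.90) / (4.98/√70.90 + 1.32/√28.02) = 0.5914/(0.5914 + 0.2494) = 0.703.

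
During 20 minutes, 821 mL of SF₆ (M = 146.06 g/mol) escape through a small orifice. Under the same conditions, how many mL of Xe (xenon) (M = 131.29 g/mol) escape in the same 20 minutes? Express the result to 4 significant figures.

866.0 mL

By Graham's law, rate_Xe/rate_SF₆ = √(M_SF₆/M_Xe) = √(146.06/131.29) = √1.112 = 1.055.
So the volume for Xe is 821 × 1.055 = 866.0 mL.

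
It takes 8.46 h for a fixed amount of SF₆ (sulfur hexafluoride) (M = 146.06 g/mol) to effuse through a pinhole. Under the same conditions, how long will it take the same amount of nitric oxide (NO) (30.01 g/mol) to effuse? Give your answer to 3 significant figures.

3.83 h

From Graham's law, t_NO/t_SF₆ = √(M_NO/M_SF₆) = √(30.01/146.06) = √0.2055 = 0.4533.
So the time for NO is 8.46 × 0.4533 = 3.83 h.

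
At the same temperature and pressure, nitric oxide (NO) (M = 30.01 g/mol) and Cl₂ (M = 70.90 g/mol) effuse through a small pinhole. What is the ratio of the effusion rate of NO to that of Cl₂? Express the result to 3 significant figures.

Graham's law gives rate_NO/rate_Cl₂ = √(M_Cl₂/M_NO) = √(70.90/30.01) = √2.363 = 1.54.

1.54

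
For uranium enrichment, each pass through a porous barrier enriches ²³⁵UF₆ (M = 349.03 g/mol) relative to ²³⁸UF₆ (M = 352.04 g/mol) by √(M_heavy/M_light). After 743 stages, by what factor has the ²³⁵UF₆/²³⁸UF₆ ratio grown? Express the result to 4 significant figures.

Overall factor = α^743 with α = √(352.04/349.03), i.e. (352.04/349.03)^(743/2).
= 1.00862^(743/2) = 24.29.

24.29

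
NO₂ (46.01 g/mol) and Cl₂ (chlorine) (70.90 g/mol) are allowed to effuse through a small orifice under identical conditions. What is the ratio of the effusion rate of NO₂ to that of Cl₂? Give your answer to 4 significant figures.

From Graham's law, rate_NO₂/rate_Cl₂ = √(M_Cl₂/M_NO₂) = √(70.90/46.01) = √1.541 = 1.241.

1.241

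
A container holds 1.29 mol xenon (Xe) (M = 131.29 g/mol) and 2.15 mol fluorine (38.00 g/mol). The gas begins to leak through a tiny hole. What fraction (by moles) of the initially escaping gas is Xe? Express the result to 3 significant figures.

Effusion rate of each component ∝ n_i/√M_i (partial pressure × 1/√M).
x_Xe(eff) = (n_Xe/√M_Xe) / (n_Xe/√M_Xe + n_F₂/√M_F₂)
= (1.29/√131.29) / (1.29/√131.29 + 2.15/√38.00) = 0.1126/(0.1126 + 0.3488) = 0.244.

0.244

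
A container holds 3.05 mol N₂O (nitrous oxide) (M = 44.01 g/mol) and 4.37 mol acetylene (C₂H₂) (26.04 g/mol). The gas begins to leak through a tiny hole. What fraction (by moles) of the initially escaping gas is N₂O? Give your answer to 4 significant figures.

0.3493

Rate_i ∝ x_i/√M_i (Graham's law weighted by mole fraction), so the effusate composition follows n_i/√M_i.
So x_N₂O in the escaping gas = (n_N₂O/√M_N₂O) / Σ(n_i/√M_i)
= (3.05/√44.01) / (3.05/√44.01 + 4.37/√26.04) = 0.4598/(0.4598 + 0.8564) = 0.3493.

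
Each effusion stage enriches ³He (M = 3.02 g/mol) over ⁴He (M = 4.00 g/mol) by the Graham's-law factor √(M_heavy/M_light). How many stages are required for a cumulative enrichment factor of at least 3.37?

9

With α = √(4.00/3.02) per stage, ln α = ½ ln(1.32450) = 0.1405.
Need α^N ≥ 3.37 ⇒ N ≥ ln(3.37) / ln α = 1.215 / 0.1405 = 8.65.
So at least 9 stages are needed.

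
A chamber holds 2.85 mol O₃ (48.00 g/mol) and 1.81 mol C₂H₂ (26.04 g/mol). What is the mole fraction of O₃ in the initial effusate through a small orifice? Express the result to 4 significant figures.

Each component's effusion rate ∝ (its partial pressure)·(1/√M) ∝ n_i/√M_i.
Mole fraction of O₃ in the effusate = (n_O₃/√M_O₃) / (n_O₃/√M_O₃ + n_C₂H₂/√M_C₂H₂)
= (2.85/√48.00) / (2.85/√48.00 + 1.81/√26.04) = 0.4114/(0.4114 + 0.3547) = 0.5370.

0.5370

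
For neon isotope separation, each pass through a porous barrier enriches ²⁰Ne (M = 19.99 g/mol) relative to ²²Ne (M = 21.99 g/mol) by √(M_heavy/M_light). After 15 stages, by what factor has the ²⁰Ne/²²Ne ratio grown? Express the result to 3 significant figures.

2.04

Overall factor = α^15 with α = √(21.99/19.99), i.e. (21.99/19.99)^(15/2).
= 1.10005^(15/2) = 2.04.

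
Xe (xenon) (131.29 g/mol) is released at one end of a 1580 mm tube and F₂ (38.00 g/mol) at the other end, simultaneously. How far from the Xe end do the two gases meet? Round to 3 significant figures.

The fronts meet when d_Xe + d_F₂ = L with d_Xe/d_F₂ = √(M_F₂/M_Xe) (Graham's law). Here √(M_F₂/M_Xe) = √(38.00/131.29) = 0.5380.
With d_Xe + d_F₂ = 1580 mm, d_F₂ = 1580/(1 + 0.5380) = 1027 mm.
d_Xe = 1580 − 1027 = 553 mm.

553 mm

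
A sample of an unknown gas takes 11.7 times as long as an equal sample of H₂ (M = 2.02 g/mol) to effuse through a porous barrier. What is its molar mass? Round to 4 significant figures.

276.5 g/mol

Graham's law gives t_X/t_H₂ = √(M_X/M_H₂).
11.7 = √(M_X/2.02)
M_X = 2.02 × 11.7² = 2.02 × 136.9 = 276.5 g/mol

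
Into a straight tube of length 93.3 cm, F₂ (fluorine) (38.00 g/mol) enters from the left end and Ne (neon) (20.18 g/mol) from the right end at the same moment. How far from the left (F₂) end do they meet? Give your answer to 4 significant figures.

39.33 cm

Graham's law gives d_F₂/d_Ne = rate_F₂/rate_Ne = √(M_Ne/M_F₂) = √(20.18/38.00) = 0.7287.
With d_F₂ + d_Ne = 93.3 cm, d_Ne = 93.3/(1 + 0.7287) = 53.97 cm.
d_F₂ = 93.3 − 53.97 = 39.33 cm.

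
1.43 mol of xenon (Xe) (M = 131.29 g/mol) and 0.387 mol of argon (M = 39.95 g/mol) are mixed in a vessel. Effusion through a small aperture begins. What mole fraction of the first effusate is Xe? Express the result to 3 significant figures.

0.671

Effusion rate of each component ∝ n_i/√M_i (partial pressure × 1/√M).
Mole fraction of Xe in the effusate = (n_Xe/√M_Xe) / (n_Xe/√M_Xe + n_Ar/√M_Ar)
= (1.43/√131.29) / (1.43/√131.29 + 0.387/√39.95) = 0.1248/(0.1248 + 0.06123) = 0.671.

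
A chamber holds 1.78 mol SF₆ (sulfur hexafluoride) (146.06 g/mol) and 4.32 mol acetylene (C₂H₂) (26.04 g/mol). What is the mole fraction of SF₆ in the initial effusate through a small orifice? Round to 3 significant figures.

0.148

Each component's effusion rate ∝ (its partial pressure)·(1/√M) ∝ n_i/√M_i.
Mole fraction of SF₆ in the effusate = (n_SF₆/√M_SF₆) / (n_SF₆/√M_SF₆ + n_C₂H₂/√M_C₂H₂)
= (1.78/√146.06) / (1.78/√146.06 + 4.32/√26.04) = 0.1473/(0.1473 + 0.8466) = 0.148.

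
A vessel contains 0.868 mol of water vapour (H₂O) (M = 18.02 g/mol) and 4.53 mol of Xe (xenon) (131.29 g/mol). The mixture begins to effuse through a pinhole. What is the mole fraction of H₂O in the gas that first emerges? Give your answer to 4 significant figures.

0.3409

Each component's effusion rate ∝ (its partial pressure)·(1/√M) ∝ n_i/√M_i.
x_H₂O(eff) = (n_H₂O/√M_H₂O) / (n_H₂O/√M_H₂O + n_Xe/√M_Xe)
= (0.868/√18.02) / (0.868/√18.02 + 4.53/√131.29) = 0.2045/(0.2045 + 0.3954) = 0.3409.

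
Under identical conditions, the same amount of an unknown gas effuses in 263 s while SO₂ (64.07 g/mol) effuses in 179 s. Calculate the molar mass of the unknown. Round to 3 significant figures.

Using Graham's law: t_X/t_SO₂ = √(M_X/M_SO₂).
263/179 = 1.469 = √(M_X/64.07)
M_X = 64.07 × 1.469² = 64.07 × 2.159 = 138 g/mol

138 g/mol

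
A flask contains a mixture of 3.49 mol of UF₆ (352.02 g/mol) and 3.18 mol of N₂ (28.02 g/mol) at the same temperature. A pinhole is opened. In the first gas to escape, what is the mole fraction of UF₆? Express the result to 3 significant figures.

The effusion rate of species i is ∝ p_i/√M_i ∝ n_i/√M_i.
So x_UF₆ in the escaping gas = (n_UF₆/√M_UF₆) / Σ(n_i/√M_i)
= (3.49/√352.02) / (3.49/√352.02 + 3.18/√28.02) = 0.1860/(0.1860 + 0.6007) = 0.236.

0.236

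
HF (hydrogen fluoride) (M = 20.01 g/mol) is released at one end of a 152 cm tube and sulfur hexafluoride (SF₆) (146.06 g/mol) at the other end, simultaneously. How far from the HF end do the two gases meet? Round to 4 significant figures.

Distances travelled in equal time are proportional to diffusion rates, so d_HF/d_SF₆ = √(M_SF₆/M_HF) = √(146.06/20.01) = 2.702.
With d_HF + d_SF₆ = 152 cm, d_SF₆ = 152/(1 + 2.702) = 41.06 cm.
d_HF = 152 − 41.06 = 110.9 cm.

110.9 cm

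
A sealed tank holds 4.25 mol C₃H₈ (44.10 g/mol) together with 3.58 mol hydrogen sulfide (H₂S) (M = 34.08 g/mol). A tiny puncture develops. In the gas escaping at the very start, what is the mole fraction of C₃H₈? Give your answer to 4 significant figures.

The effusion rate of species i is ∝ p_i/√M_i ∝ n_i/√M_i.
So x_C₃H₈ in the escaping gas = (n_C₃H₈/√M_C₃H₈) / Σ(n_i/√M_i)
= (4.25/√44.10) / (4.25/√44.10 + 3.58/√34.08) = 0.6400/(0.6400 + 0.6132) = 0.5107.

0.5107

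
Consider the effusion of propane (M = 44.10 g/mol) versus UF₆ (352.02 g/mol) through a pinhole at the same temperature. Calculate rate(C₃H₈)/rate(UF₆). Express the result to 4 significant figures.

Graham's law gives rate_C₃H₈/rate_UF₆ = √(M_UF₆/M_C₃H₈) = √(352.02/44.10) = √7.982 = 2.825.

2.825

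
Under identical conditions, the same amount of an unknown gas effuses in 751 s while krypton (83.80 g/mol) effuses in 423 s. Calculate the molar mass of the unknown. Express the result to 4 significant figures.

From Graham's law, t_X/t_Kr = √(M_X/M_Kr).
751/423 = 1.775 = √(M_X/83.80)
M_X = 83.80 × 1.775² = 83.80 × 3.152 = 264.1 g/mol

264.1 g/mol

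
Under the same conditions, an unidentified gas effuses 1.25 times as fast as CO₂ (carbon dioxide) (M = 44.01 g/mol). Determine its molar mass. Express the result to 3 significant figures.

Using Graham's law: rate_X/rate_CO₂ = √(M_CO₂/M_X).
1.25 = √(44.01/M_X)
M_X = 44.01 / 1.25² = 44.01 / 1.562 = 28.2 g/mol

28.2 g/mol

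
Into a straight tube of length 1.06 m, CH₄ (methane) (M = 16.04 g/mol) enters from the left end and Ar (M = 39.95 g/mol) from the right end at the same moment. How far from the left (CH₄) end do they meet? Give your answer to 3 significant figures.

0.649 m

The fronts meet when d_CH₄ + d_Ar = L with d_CH₄/d_Ar = √(M_Ar/M_CH₄) (Graham's law). Here √(M_Ar/M_CH₄) = √(39.95/16.04) = 1.578.
With d_CH₄ + d_Ar = 1.06 m, d_Ar = 1.06/(1 + 1.578) = 0.4111 m.
d_CH₄ = 1.06 − 0.4111 = 0.649 m.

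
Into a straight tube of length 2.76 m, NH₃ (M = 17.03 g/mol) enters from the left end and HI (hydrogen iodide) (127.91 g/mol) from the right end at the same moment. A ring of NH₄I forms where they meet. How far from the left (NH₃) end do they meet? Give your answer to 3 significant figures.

The fronts meet when d_NH₃ + d_HI = L with d_NH₃/d_HI = √(M_HI/M_NH₃) (Graham's law). Here √(M_HI/M_NH₃) = √(127.91/17.03) = 2.741.
With d_NH₃ + d_HI = 2.76 m, d_HI = 2.76/(1 + 2.741) = 0.7379 m.
d_NH₃ = 2.76 − 0.7379 = 2.02 m.

2.02 m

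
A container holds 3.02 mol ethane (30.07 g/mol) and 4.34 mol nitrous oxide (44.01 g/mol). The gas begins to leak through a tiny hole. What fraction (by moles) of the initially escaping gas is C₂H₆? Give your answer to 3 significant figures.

Each component's effusion rate ∝ (its partial pressure)·(1/√M) ∝ n_i/√M_i.
Mole fraction of C₂H₆ in the effusate = (n_C₂H₆/√M_C₂H₆) / (n_C₂H₆/√M_C₂H₆ + n_N₂O/√M_N₂O)
= (3.02/√30.07) / (3.02/√30.07 + 4.34/√44.01) = 0.5507/(0.5507 + 0.6542) = 0.457.

0.457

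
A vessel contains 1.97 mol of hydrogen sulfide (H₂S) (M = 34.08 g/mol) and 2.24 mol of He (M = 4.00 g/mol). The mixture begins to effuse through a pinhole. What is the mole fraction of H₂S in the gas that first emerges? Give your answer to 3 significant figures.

0.232

The effusion rate of species i is ∝ p_i/√M_i ∝ n_i/√M_i.
So x_H₂S in the escaping gas = (n_H₂S/√M_H₂S) / Σ(n_i/√M_i)
= (1.97/√34.08) / (1.97/√34.08 + 2.24/√4.00) = 0.3375/(0.3375 + 1.120) = 0.232.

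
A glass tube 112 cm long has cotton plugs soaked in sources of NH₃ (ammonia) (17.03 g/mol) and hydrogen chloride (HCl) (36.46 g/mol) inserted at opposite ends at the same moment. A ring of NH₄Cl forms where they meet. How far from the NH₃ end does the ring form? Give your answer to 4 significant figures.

66.53 cm

Distances travelled in equal time are proportional to diffusion rates, so d_NH₃/d_HCl = √(M_HCl/M_NH₃) = √(36.46/17.03) = 1.463.
With d_NH₃ + d_HCl = 112 cm, d_HCl = 112/(1 + 1.463) = 45.47 cm.
d_NH₃ = 112 − 45.47 = 66.53 cm.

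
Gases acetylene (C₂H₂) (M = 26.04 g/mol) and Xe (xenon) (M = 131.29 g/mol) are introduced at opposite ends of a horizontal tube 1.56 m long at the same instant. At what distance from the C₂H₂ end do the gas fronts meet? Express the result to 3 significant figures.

1.08 m

In equal time, each gas travels a distance ∝ its rate ∝ 1/√M, so d_C₂H₂/d_Xe = √(M_Xe/M_C₂H₂) = √(131.29/26.04) = 2.245.
With d_C₂H₂ + d_Xe = 1.56 m, d_Xe = 1.56/(1 + 2.245) = 0.4807 m.
d_C₂H₂ = 1.56 − 0.4807 = 1.08 m.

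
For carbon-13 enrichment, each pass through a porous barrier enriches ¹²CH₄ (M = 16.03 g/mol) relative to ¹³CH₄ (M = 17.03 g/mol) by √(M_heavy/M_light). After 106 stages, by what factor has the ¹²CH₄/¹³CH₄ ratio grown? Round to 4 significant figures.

24.71

Each stage multiplies the ratio by α = √(17.03/16.03), so after 106 stages the overall factor is α^106 = (17.03/16.03)^(106/2).
= 1.06238^53 = 24.71.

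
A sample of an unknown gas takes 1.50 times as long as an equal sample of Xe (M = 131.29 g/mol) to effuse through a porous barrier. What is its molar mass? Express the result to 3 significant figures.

295 g/mol

By Graham's law, t_X/t_Xe = √(M_X/M_Xe).
1.50 = √(M_X/131.29)
M_X = 131.29 × 1.50² = 131.29 × 2.250 = 295 g/mol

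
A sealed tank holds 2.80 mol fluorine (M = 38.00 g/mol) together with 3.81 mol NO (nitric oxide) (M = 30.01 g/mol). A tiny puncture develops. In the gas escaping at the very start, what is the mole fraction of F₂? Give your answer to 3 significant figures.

Each component's effusion rate ∝ (its partial pressure)·(1/√M) ∝ n_i/√M_i.
Mole fraction of F₂ in the effusate = (n_F₂/√M_F₂) / (n_F₂/√M_F₂ + n_NO/√M_NO)
= (2.80/√38.00) / (2.80/√38.00 + 3.81/√30.01) = 0.4542/(0.4542 + 0.6955) = 0.395.

0.395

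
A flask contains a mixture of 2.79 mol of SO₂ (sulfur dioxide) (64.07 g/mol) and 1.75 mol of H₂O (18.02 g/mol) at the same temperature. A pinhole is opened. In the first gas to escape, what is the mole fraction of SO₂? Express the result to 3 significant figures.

0.458

Effusion rate of each component ∝ n_i/√M_i (partial pressure × 1/√M).
So x_SO₂ in the escaping gas = (n_SO₂/√M_SO₂) / Σ(n_i/√M_i)
= (2.79/√64.07) / (2.79/√64.07 + 1.75/√18.02) = 0.3486/(0.3486 + 0.4122) = 0.458.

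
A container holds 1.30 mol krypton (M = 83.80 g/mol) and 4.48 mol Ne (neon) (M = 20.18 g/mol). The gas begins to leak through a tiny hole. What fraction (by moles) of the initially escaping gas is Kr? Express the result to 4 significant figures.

The effusion rate of species i is ∝ p_i/√M_i ∝ n_i/√M_i.
Mole fraction of Kr in the effusate = (n_Kr/√M_Kr) / (n_Kr/√M_Kr + n_Ne/√M_Ne)
= (1.30/√83.80) / (1.30/√83.80 + 4.48/√20.18) = 0.1420/(0.1420 + 0.9973) = 0.1246.

0.1246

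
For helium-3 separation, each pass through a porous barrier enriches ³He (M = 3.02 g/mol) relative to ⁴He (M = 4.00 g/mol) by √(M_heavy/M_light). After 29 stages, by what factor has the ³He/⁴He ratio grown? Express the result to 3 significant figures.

58.9

Each stage multiplies the ratio by α = √(4.00/3.02), so after 29 stages the overall factor is α^29 = (4.00/3.02)^(29/2).
= 1.32450^(29/2) = 58.9.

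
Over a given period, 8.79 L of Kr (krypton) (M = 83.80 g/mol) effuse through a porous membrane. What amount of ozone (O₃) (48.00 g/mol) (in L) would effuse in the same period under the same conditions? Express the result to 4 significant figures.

Graham's law gives rate_O₃/rate_Kr = √(M_Kr/M_O₃) = √(83.80/48.00) = √1.746 = 1.321.
So the volume for O₃ is 8.79 × 1.321 = 11.61 L.

11.61 L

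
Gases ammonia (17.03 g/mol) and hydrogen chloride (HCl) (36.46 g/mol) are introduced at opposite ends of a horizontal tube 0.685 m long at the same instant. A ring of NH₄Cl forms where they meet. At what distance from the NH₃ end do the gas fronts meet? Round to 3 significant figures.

0.407 m

Distances travelled in equal time are proportional to diffusion rates, so d_NH₃/d_HCl = √(M_HCl/M_NH₃) = √(36.46/17.03) = 1.463.
With d_NH₃ + d_HCl = 0.685 m, d_HCl = 0.685/(1 + 1.463) = 0.2781 m.
d_NH₃ = 0.685 − 0.2781 = 0.407 m.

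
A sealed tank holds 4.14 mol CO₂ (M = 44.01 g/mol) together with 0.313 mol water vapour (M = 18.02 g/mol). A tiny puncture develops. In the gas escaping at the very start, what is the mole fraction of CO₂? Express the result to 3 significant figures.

Each component's effusion rate ∝ (its partial pressure)·(1/√M) ∝ n_i/√M_i.
So x_CO₂ in the escaping gas = (n_CO₂/√M_CO₂) / Σ(n_i/√M_i)
= (4.14/√44.01) / (4.14/√44.01 + 0.313/√18.02) = 0.6241/(0.6241 + 0.07373) = 0.894.

0.894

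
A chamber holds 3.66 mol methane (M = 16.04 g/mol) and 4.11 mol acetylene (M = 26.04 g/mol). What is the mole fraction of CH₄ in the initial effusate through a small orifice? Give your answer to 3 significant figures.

0.532

Each component's effusion rate ∝ (its partial pressure)·(1/√M) ∝ n_i/√M_i.
Mole fraction of CH₄ in the effusate = (n_CH₄/√M_CH₄) / (n_CH₄/√M_CH₄ + n_C₂H₂/√M_C₂H₂)
= (3.66/√16.04) / (3.66/√16.04 + 4.11/√26.04) = 0.9139/(0.9139 + 0.8054) = 0.532.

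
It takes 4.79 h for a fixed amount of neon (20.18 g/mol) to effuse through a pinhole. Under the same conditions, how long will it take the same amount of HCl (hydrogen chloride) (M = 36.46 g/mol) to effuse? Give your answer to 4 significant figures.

Since effusion rate ∝ 1/√M, t_HCl/t_Ne = √(M_HCl/M_Ne) = √(36.46/20.18) = √1.807 = 1.344.
So the time for HCl is 4.79 × 1.344 = 6.438 h.

6.438 h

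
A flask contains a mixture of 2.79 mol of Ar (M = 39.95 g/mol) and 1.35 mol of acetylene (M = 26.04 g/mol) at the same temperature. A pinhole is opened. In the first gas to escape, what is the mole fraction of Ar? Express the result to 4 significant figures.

0.6253

Rate_i ∝ x_i/√M_i (Graham's law weighted by mole fraction), so the effusate composition follows n_i/√M_i.
So x_Ar in the escaping gas = (n_Ar/√M_Ar) / Σ(n_i/√M_i)
= (2.79/√39.95) / (2.79/√39.95 + 1.35/√26.04) = 0.4414/(0.4414 + 0.2646) = 0.6253.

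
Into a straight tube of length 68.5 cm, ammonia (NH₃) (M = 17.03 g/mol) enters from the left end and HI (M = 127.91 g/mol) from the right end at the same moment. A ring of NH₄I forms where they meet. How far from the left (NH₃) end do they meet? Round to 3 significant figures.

In equal time, each gas travels a distance ∝ its rate ∝ 1/√M, so d_NH₃/d_HI = √(M_HI/M_NH₃) = √(127.91/17.03) = 2.741.
With d_NH₃ + d_HI = 68.5 cm, d_HI = 68.5/(1 + 2.741) = 18.31 cm.
d_NH₃ = 68.5 − 18.31 = 50.2 cm.

50.2 cm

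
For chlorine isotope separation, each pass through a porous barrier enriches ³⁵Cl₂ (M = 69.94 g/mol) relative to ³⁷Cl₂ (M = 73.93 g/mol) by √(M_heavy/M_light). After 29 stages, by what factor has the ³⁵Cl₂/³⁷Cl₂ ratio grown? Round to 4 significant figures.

2.236

Overall factor = α^29 with α = √(73.93/69.94), i.e. (73.93/69.94)^(29/2).
= 1.05705^(29/2) = 2.236.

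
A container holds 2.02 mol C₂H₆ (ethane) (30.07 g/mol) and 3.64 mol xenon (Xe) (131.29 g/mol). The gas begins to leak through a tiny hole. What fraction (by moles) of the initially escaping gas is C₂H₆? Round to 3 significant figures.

0.537

Effusion rate of each component ∝ n_i/√M_i (partial pressure × 1/√M).
x_C₂H₆(eff) = (n_C₂H₆/√M_C₂H₆) / (n_C₂H₆/√M_C₂H₆ + n_Xe/√M_Xe)
= (2.02/√30.07) / (2.02/√30.07 + 3.64/√131.29) = 0.3684/(0.3684 + 0.3177) = 0.537.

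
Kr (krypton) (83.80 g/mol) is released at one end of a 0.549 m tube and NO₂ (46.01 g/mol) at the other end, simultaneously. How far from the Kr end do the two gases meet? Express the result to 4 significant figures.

0.2337 m

Graham's law gives d_Kr/d_NO₂ = rate_Kr/rate_NO₂ = √(M_NO₂/M_Kr) = √(46.01/83.80) = 0.7410.
With d_Kr + d_NO₂ = 0.549 m, d_NO₂ = 0.549/(1 + 0.7410) = 0.3153 m.
d_Kr = 0.549 − 0.3153 = 0.2337 m.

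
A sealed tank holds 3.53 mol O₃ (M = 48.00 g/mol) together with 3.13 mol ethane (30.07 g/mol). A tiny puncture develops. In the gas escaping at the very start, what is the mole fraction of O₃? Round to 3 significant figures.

0.472

Rate_i ∝ x_i/√M_i (Graham's law weighted by mole fraction), so the effusate composition follows n_i/√M_i.
Mole fraction of O₃ in the effusate = (n_O₃/√M_O₃) / (n_O₃/√M_O₃ + n_C₂H₆/√M_C₂H₆)
= (3.53/√48.00) / (3.53/√48.00 + 3.13/√30.07) = 0.5095/(0.5095 + 0.5708) = 0.472.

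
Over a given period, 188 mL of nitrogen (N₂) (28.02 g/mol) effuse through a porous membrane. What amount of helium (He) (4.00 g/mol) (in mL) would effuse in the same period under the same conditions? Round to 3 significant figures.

Since effusion rate ∝ 1/√M, rate_He/rate_N₂ = √(M_N₂/M_He) = √(28.02/4.00) = √7.005 = 2.647.
So the volume for He is 188 × 2.647 = 498 mL.

498 mL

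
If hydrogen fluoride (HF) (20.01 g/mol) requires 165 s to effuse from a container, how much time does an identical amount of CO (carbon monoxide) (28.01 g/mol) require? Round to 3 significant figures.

195 s

From Graham's law, t_CO/t_HF = √(M_CO/M_HF) = √(28.01/20.01) = √1.400 = 1.183.
So the time for CO is 165 × 1.183 = 195 s.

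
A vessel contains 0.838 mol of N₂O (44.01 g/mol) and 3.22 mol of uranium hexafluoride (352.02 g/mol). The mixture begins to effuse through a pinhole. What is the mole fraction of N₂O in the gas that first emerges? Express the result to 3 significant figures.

0.424

Each component's effusion rate ∝ (its partial pressure)·(1/√M) ∝ n_i/√M_i.
x_N₂O(eff) = (n_N₂O/√M_N₂O) / (n_N₂O/√M_N₂O + n_UF₆/√M_UF₆)
= (0.838/√44.01) / (0.838/√44.01 + 3.22/√352.02) = 0.1263/(0.1263 + 0.1716) = 0.424.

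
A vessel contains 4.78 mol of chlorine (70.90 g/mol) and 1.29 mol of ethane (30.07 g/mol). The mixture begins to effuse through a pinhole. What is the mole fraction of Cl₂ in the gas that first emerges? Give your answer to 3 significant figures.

0.707

Effusion rate of each component ∝ n_i/√M_i (partial pressure × 1/√M).
x_Cl₂(eff) = (n_Cl₂/√M_Cl₂) / (n_Cl₂/√M_Cl₂ + n_C₂H₆/√M_C₂H₆)
= (4.78/√70.90) / (4.78/√70.90 + 1.29/√30.07) = 0.5677/(0.5677 + 0.2352) = 0.707.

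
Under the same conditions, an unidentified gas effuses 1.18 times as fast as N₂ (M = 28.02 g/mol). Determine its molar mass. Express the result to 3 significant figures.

20.1 g/mol

Since effusion rate ∝ 1/√M, rate_X/rate_N₂ = √(M_N₂/M_X).
1.18 = √(28.02/M_X)
M_X = 28.02 / 1.18² = 28.02 / 1.392 = 20.1 g/mol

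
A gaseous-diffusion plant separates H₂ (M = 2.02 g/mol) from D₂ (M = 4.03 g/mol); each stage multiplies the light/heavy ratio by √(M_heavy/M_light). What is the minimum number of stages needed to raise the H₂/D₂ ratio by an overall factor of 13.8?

8

Single-stage factor α = √(4.03/2.02), so ln α = ½ ln(1.99505) = 0.3453.
Need α^N ≥ 13.8 ⇒ N ≥ ln(13.8) / ln α = 2.625 / 0.3453 = 7.60.
Minimum whole number of stages: N = 8.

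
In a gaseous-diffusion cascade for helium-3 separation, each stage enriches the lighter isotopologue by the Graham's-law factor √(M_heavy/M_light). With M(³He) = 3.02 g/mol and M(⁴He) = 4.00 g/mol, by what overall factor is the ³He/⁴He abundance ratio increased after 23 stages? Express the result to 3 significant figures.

Overall factor = α^23 with α = √(4.00/3.02), i.e. (4.00/3.02)^(23/2).
= 1.32450^(23/2) = 25.3.

25.3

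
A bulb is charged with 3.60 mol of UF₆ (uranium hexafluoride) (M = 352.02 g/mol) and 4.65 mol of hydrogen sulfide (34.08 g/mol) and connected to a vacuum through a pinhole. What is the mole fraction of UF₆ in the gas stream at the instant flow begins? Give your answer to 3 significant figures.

0.194

Rate_i ∝ x_i/√M_i (Graham's law weighted by mole fraction), so the effusate composition follows n_i/√M_i.
x_UF₆(eff) = (n_UF₆/√M_UF₆) / (n_UF₆/√M_UF₆ + n_H₂S/√M_H₂S)
= (3.60/√352.02) / (3.60/√352.02 + 4.65/√34.08) = 0.1919/(0.1919 + 0.7965) = 0.194.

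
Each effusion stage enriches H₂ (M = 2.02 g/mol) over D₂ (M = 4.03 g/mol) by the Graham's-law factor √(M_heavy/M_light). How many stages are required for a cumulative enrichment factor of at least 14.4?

Per stage α = (4.03/2.02)^(1/2) = 1.99505^0.5, giving ln α = 0.3453.
Need α^N ≥ 14.4 ⇒ N ≥ ln(14.4) / ln α = 2.667 / 0.3453 = 7.72.
Rounding up, N = 8 stages.

8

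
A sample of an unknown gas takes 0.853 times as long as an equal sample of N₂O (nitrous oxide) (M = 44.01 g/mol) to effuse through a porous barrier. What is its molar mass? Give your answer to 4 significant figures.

32.02 g/mol

Using Graham's law: t_X/t_N₂O = √(M_X/M_N₂O).
0.853 = √(M_X/44.01)
M_X = 44.01 × 0.853² = 44.01 × 0.7276 = 32.02 g/mol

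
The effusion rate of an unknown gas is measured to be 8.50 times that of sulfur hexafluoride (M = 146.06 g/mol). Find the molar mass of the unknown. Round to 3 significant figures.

2.02 g/mol

Graham's law gives rate_X/rate_SF₆ = √(M_SF₆/M_X).
8.50 = √(146.06/M_X)
M_X = 146.06 / 8.50² = 146.06 / 72.25 = 2.02 g/mol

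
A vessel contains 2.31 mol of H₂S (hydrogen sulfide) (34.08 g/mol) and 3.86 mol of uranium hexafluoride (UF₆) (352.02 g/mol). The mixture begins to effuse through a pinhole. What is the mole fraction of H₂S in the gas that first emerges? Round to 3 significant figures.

0.658

Each component's effusion rate ∝ (its partial pressure)·(1/√M) ∝ n_i/√M_i.
Mole fraction of H₂S in the effusate = (n_H₂S/√M_H₂S) / (n_H₂S/√M_H₂S + n_UF₆/√M_UF₆)
= (2.31/√34.08) / (2.31/√34.08 + 3.86/√352.02) = 0.3957/(0.3957 + 0.2057) = 0.658.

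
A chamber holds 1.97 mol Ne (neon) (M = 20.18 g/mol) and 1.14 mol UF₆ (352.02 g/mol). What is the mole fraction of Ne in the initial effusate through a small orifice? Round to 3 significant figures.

0.878

The effusion rate of species i is ∝ p_i/√M_i ∝ n_i/√M_i.
Mole fraction of Ne in the effusate = (n_Ne/√M_Ne) / (n_Ne/√M_Ne + n_UF₆/√M_UF₆)
= (1.97/√20.18) / (1.97/√20.18 + 1.14/√352.02) = 0.4385/(0.4385 + 0.06076) = 0.878.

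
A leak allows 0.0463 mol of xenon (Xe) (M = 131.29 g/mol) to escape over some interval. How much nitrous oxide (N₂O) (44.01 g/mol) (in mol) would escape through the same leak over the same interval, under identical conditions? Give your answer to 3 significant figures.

Using Graham's law: rate_N₂O/rate_Xe = √(M_Xe/M_N₂O) = √(131.29/44.01) = √2.983 = 1.727.
So the amount for N₂O is 0.0463 × 1.727 = 0.0800 mol.

0.0800 mol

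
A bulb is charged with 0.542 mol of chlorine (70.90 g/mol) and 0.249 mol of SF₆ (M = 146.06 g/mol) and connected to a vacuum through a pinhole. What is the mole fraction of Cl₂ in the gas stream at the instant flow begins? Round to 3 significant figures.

0.758

Each component's effusion rate ∝ (its partial pressure)·(1/√M) ∝ n_i/√M_i.
x_Cl₂(eff) = (n_Cl₂/√M_Cl₂) / (n_Cl₂/√M_Cl₂ + n_SF₆/√M_SF₆)
= (0.542/√70.90) / (0.542/√70.90 + 0.249/√146.06) = 0.06437/(0.06437 + 0.02060) = 0.758.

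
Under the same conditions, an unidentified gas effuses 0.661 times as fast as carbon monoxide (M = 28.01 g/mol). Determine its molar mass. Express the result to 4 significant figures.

Since effusion rate ∝ 1/√M, rate_X/rate_CO = √(M_CO/M_X).
0.661 = √(28.01/M_X)
M_X = 28.01 / 0.661² = 28.01 / 0.4369 = 64.11 g/mol

64.11 g/mol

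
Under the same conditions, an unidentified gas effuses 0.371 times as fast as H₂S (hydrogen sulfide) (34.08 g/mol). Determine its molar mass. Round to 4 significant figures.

By Graham's law, rate_X/rate_H₂S = √(M_H₂S/M_X).
0.371 = √(34.08/M_X)
M_X = 34.08 / 0.371² = 34.08 / 0.1376 = 247.6 g/mol

247.6 g/mol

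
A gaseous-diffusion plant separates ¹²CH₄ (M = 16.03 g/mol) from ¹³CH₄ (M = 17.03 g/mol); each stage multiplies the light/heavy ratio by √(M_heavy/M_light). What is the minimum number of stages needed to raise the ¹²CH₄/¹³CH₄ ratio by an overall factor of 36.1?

119

With α = √(17.03/16.03) per stage, ln α = ½ ln(1.06238) = 0.03026.
Need α^N ≥ 36.1 ⇒ N ≥ ln(36.1) / ln α = 3.586 / 0.03026 = 118.53.
Minimum whole number of stages: N = 119.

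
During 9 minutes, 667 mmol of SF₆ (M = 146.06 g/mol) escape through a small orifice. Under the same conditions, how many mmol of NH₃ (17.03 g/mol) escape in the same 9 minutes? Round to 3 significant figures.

By Graham's law, rate_NH₃/rate_SF₆ = √(M_SF₆/M_NH₃) = √(146.06/17.03) = √8.577 = 2.929.
So the amount for NH₃ is 667 × 2.929 = 1950 mmol.

1950 mmol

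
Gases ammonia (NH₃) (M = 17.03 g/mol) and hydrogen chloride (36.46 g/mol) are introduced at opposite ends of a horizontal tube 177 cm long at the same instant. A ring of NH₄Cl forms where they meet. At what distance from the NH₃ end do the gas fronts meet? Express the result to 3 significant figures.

105 cm

The fronts meet when d_NH₃ + d_HCl = L with d_NH₃/d_HCl = √(M_HCl/M_NH₃) (Graham's law). Here √(M_HCl/M_NH₃) = √(36.46/17.03) = 1.463.
With d_NH₃ + d_HCl = 177 cm, d_HCl = 177/(1 + 1.463) = 71.86 cm.
d_NH₃ = 177 − 71.86 = 105 cm.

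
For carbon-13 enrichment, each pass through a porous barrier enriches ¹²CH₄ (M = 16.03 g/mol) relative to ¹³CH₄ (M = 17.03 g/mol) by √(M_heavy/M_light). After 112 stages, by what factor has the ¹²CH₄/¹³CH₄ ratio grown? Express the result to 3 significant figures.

29.6

Each stage multiplies the ratio by α = √(17.03/16.03), so after 112 stages the overall factor is α^112 = (17.03/16.03)^(112/2).
= 1.06238^56 = 29.6.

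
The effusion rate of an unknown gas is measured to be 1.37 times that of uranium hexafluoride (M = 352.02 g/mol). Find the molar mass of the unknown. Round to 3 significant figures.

From Graham's law, rate_X/rate_UF₆ = √(M_UF₆/M_X).
1.37 = √(352.02/M_X)
M_X = 352.02 / 1.37² = 352.02 / 1.877 = 188 g/mol

188 g/mol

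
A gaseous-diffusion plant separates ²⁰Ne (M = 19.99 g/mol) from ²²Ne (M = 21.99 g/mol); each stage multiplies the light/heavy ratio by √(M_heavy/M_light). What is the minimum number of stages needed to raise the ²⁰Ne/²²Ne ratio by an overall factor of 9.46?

Per stage α = (21.99/19.99)^(1/2) = 1.10005^0.5, giving ln α = 0.04768.
Need α^N ≥ 9.46 ⇒ N ≥ ln(9.46) / ln α = 2.247 / 0.04768 = 47.13.
Minimum whole number of stages: N = 48.

48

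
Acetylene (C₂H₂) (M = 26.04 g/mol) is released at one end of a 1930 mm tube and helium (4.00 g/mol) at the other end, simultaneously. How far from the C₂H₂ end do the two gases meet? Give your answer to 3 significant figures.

543 mm

Distances travelled in equal time are proportional to diffusion rates, so d_C₂H₂/d_He = √(M_He/M_C₂H₂) = √(4.00/26.04) = 0.3919.
With d_C₂H₂ + d_He = 1930 mm, d_He = 1930/(1 + 0.3919) = 1387 mm.
d_C₂H₂ = 1930 − 1387 = 543 mm.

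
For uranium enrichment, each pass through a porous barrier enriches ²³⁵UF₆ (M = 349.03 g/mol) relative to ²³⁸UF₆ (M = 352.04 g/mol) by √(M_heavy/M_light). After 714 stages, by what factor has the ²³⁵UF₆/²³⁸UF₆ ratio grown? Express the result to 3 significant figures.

21.4

After 714 stages the ratio has grown by (√(352.04/349.03))^714 = (352.04/349.03)^(714/2).
= 1.00862^357 = 21.4.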